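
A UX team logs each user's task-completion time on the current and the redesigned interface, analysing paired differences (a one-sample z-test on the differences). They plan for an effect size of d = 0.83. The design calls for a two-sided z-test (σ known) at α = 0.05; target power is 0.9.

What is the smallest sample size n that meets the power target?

n = 16

For power 0.9 need Φ(δ − z_{0.025}) = 0.9, so δ = z_{0.025} + z_{0.10} = 1.960 + 1.282 = 3.242.
(The Φ(−δ − z_{α/2}) term is vanishingly small for δ > 0 and is dropped in the standard sample-size formula.)
δ = d·√n ⇒ n = (δ/d)² = (3.242 / 0.83)² = 15.25.
Rounding up, n = 16.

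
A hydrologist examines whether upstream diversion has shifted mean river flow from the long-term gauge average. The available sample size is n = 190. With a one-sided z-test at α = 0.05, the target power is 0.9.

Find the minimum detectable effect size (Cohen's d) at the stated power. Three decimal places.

d ≈ 0.212

Required noncentrality: δ = z_{0.05} + z_{0.10} = 1.645 + 1.282 = 2.926.
δ = d·√n ⇒ d = δ/√n = 2.926/√190 = 0.2123.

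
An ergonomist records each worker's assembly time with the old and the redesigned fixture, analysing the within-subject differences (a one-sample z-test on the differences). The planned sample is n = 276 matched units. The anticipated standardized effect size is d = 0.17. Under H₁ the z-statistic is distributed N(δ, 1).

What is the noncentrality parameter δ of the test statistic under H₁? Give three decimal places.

δ ≈ 2.824

δ = d·√n = 0.17 × √276 = 2.8243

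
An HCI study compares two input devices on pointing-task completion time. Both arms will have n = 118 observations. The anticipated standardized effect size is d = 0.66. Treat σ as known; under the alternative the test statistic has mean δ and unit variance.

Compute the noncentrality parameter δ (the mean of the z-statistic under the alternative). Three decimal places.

The noncentrality parameter scales effect size by the design's sample-size factor: δ = d·√(n/2) = 0.66 × √(118/2) = 5.0696

δ ≈ 5.070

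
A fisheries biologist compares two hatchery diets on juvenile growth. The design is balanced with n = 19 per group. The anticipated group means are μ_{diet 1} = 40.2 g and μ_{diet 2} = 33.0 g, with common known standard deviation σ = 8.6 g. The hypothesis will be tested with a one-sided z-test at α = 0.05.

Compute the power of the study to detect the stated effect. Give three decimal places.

Standardized effect: d = |μ_{diet 1} − μ_{diet 2}| / σ = |40.2 − 33.0| / 8.6 = 0.8372
Noncentrality parameter: δ = d·√(n/2) = 0.8372 × √(19/2) = 2.5805
One-sided α = 0.05 → critical value z_{0.05} = 1.645.
Power = P(Z > 1.645 − δ) = Φ(0.936) = 0.8253.

Power ≈ 0.825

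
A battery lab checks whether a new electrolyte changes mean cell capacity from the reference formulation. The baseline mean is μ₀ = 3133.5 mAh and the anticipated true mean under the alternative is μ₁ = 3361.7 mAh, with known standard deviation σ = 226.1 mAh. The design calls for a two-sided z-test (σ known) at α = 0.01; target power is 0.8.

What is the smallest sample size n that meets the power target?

Standardized effect: d = |μ₁ − μ₀| / σ = |3361.7 − 3133.5| / 226.1 = 1.0093
Set Φ(δ − 2.576) = 0.8; then δ − 2.576 = Φ⁻¹(0.8) = 0.842, giving δ = 3.417.
(For δ > 0 the lower-tail rejection region contributes negligibly to power, so the one-term inversion is standard.)
δ = d·√n ⇒ n = (δ/d)² = (3.417 / 1.0093)² = 11.47.
Rounding up, n = 12.

n = 12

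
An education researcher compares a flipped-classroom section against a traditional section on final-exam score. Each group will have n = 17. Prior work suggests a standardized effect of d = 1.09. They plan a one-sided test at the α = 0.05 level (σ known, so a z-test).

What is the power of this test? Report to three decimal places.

Power ≈ 0.937

Noncentrality parameter: δ = d·√(n/2) = 1.09 × √(17/2) = 3.1779
Critical value for a one-sided test at α = 0.05: z_α = 1.645.
Power = P(Z > 1.645 − δ) = Φ(1.533) = 0.9374.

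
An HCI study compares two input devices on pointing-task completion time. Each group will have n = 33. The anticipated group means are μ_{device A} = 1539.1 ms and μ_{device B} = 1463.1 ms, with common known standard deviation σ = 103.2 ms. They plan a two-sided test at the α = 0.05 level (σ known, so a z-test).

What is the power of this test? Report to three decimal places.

Power ≈ 0.849

Standardized effect: d = |μ_{device A} − μ_{device B}| / σ = |1539.1 − 1463.1| / 103.2 = 0.7364
Noncentrality parameter: δ = d·√(n/2) = 0.7364 × √(33/2) = 2.9914
Critical value for a two-sided test at α = 0.05: z_{α/2} = 1.960.
Power = Φ(δ − 1.960) + Φ(−δ − 1.960) = Φ(1.031) + Φ(-4.951) = 0.8488 + 0.0000 = 0.8488.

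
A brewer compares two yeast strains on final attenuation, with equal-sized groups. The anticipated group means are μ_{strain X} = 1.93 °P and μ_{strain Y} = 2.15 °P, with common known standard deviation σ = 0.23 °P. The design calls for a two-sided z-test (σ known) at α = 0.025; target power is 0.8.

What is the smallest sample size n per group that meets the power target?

n = 21 per group

Standardized effect: d = |μ_{strain X} − μ_{strain Y}| / σ = |1.93 − 2.15| / 0.23 = 0.9565
Set Φ(δ − 2.241) = 0.8; then δ − 2.241 = Φ⁻¹(0.8) = 0.842, giving δ = 3.083.
(The Φ(−δ − z_{α/2}) term is vanishingly small for δ > 0 and is dropped in the standard sample-size formula.)
δ = d·√(n/2) ⇒ n = 2(δ/d)² = 2 × (3.083 / 0.9565)² = 20.78.
Rounding up, n = 21 per group.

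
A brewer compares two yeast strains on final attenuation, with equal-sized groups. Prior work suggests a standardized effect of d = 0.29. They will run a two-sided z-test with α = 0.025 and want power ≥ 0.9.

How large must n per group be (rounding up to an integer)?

For power 0.9 need Φ(δ − z_{0.0125}) = 0.9, so δ = z_{0.0125} + z_{0.10} = 2.241 + 1.282 = 3.523.
(The Φ(−δ − z_{α/2}) term is vanishingly small for δ > 0 and is dropped in the standard sample-size formula.)
δ = d·√(n/2) ⇒ n = 2(δ/d)² = 2 × (3.523 / 0.29)² = 295.15.
Round up to the next whole unit.

n = 296 per group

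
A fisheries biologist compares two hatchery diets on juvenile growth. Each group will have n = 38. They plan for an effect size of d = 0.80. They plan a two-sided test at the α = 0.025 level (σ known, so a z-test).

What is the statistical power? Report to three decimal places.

Noncentrality parameter: δ = d·√(n/2) = 0.80 × √(38/2) = 3.4871
Two-sided α = 0.025 → critical value z_{0.0125} = 2.241.
Power = Φ(δ − 2.241) + Φ(−δ − 2.241) = Φ(1.246) + Φ(-5.729) = 0.8936 + 0.0000 = 0.8936.

Power ≈ 0.894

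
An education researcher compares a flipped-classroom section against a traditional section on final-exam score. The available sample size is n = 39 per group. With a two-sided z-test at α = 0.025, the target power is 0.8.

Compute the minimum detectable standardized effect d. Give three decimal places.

d ≈ 0.698

Need Φ(δ − 2.241) = 0.8, so δ = 2.241 + 0.842 = 3.083.
(Lower-tail contribution to power is negligible for δ > 0.)
δ = d·√(n/2) ⇒ d = δ/√(n/2) = 3.083/√(39/2) = 0.6982.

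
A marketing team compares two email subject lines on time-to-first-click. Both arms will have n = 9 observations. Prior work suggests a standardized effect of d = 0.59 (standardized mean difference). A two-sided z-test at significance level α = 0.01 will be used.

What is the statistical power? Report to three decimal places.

Noncentrality parameter: δ = d·√(n/2) = 0.59 × √(9/2) = 1.2516
Critical value for a two-sided test at α = 0.01: z_{α/2} = 2.576.
Power = Φ(δ − 2.576) + Φ(−δ − 2.576) = Φ(-1.324) + Φ(-3.827) = 0.0927 + 0.0001 = 0.0928.

Power ≈ 0.093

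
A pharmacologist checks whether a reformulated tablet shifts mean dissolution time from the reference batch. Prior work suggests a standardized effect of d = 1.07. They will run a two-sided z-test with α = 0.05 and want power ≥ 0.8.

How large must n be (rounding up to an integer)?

n = 7

Set Φ(δ − 1.960) = 0.8; then δ − 1.960 = Φ⁻¹(0.8) = 0.842, giving δ = 2.802.
(The Φ(−δ − z_{α/2}) term is vanishingly small for δ > 0 and is dropped in the standard sample-size formula.)
δ = d·√n ⇒ n = (δ/d)² = (2.802 / 1.07)² = 6.86.
Round up to the next whole unit.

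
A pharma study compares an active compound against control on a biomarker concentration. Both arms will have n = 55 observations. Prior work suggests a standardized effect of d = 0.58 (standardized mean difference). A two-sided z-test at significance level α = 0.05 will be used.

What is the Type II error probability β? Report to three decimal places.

Noncentrality parameter: δ = d·√(n/2) = 0.58 × √(55/2) = 3.0415
Two-sided α = 0.05 → critical value z_{0.025} = 1.960.
Power = Φ(δ − 1.960) + Φ(−δ − 1.960) = Φ(1.082) + Φ(-5.002) = 0.8603 + 0.0000 = 0.8603.
Type II error: β = 1 − power = 1 − 0.8603 = 0.1397.

β ≈ 0.140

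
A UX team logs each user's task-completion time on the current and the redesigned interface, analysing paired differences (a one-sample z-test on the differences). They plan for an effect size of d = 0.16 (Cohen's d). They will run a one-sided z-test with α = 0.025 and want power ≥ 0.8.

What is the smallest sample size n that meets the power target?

Set Φ(δ − 1.960) = 0.8; then δ − 1.960 = Φ⁻¹(0.8) = 0.842, giving δ = 2.802.
δ = d·√n ⇒ n = (δ/d)² = (2.802 / 0.16)² = 306.60.
Rounding up, n = 307.

n = 307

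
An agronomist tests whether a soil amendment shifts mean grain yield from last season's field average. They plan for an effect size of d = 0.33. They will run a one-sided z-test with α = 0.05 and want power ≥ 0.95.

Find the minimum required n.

n = 100

Set Φ(δ − 1.645) = 0.95; then δ − 1.645 = Φ⁻¹(0.95) = 1.645, giving δ = 3.290.
δ = d·√n ⇒ n = (δ/d)² = (3.290 / 0.33)² = 99.38.
Rounding up, n = 100.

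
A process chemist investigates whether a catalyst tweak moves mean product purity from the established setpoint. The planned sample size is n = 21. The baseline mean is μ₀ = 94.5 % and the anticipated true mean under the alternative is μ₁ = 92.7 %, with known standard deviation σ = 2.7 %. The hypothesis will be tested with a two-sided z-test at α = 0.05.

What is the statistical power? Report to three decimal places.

Power ≈ 0.863

Standardized effect: d = |μ₁ − μ₀| / σ = |92.7 − 94.5| / 2.7 = 0.6667
Noncentrality parameter: δ = d·√n = 0.6667 × √21 = 3.0551
Critical value for a two-sided test at α = 0.05: z_{α/2} = 1.960.
Power = Φ(δ − 1.960) + Φ(−δ − 1.960) = Φ(1.095) + Φ(-5.015) = 0.8633 + 0.0000 = 0.8633.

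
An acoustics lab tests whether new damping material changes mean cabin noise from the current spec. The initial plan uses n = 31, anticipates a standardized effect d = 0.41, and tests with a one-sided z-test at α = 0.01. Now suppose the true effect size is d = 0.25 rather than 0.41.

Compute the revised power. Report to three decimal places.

Power ≈ 0.175

With d = 0.25: δ = d·√n = 0.25 × √31 = 1.3919. Critical value z_{0.01} = 2.326.
Revised power = P(Z > 2.326 − δ) = Φ(-0.934) = 0.1750.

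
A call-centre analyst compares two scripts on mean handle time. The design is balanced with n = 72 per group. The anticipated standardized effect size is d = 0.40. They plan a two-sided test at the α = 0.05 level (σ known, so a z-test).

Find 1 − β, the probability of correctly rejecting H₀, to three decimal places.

Noncentrality parameter: δ = d·√(n/2) = 0.40 × √(72/2) = 2.4000
Critical value for a two-sided test at α = 0.05: z_{α/2} = 1.960.
Power = Φ(δ − 1.960) + Φ(−δ − 1.960) = Φ(0.440) + Φ(-4.360) = 0.6700 + 0.0000 = 0.6701.

Power ≈ 0.670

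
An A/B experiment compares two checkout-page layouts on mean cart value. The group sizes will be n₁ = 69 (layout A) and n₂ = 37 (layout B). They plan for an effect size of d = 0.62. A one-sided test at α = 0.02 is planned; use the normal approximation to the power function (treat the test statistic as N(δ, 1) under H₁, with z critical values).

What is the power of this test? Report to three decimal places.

Power ≈ 0.839

Noncentrality parameter: δ = d / √(1/n₁ + 1/n₂) = 0.62 / √(1/69 + 1/37) = 3.0427
One-sided α = 0.02 → critical value z_{0.02} = 2.054.
Power = P(Z > 2.054 − δ) = Φ(0.989) = 0.8387.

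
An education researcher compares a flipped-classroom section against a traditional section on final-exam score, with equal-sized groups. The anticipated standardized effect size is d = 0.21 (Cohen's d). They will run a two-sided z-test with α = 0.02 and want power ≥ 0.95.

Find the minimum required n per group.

Set Φ(δ − 2.326) = 0.95; then δ − 2.326 = Φ⁻¹(0.95) = 1.645, giving δ = 3.971.
(Ignoring the negligible lower-tail rejection probability gives the usual closed-form inversion.)
δ = d·√(n/2) ⇒ n = 2(δ/d)² = 2 × (3.971 / 0.21)² = 715.21.
Rounding up, n = 716 per group.

n = 716 per group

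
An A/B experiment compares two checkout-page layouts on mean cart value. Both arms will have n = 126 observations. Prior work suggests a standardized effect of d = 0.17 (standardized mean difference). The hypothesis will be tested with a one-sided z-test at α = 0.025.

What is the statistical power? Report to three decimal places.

Power ≈ 0.271

Noncentrality parameter: δ = d·√(n/2) = 0.17 × √(126/2) = 1.3493
Critical value for a one-sided test at α = 0.025: z_α = 1.960.
Power = P(Z > 1.960 − δ) = Φ(-0.611) = 0.2707.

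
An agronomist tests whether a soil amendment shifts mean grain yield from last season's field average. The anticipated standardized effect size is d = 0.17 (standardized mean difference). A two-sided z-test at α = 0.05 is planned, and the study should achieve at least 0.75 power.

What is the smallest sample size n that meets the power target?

n = 241

Set Φ(δ − 1.960) = 0.75; then δ − 1.960 = Φ⁻¹(0.75) = 0.674, giving δ = 2.634.
(The Φ(−δ − z_{α/2}) term is vanishingly small for δ > 0 and is dropped in the standard sample-size formula.)
δ = d·√n ⇒ n = (δ/d)² = (2.634 / 0.17)² = 240.15.
Rounding up, n = 241.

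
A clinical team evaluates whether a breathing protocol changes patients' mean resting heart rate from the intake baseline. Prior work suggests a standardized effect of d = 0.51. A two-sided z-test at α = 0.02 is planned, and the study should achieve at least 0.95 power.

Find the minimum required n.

n = 61

Set Φ(δ − 2.326) = 0.95; then δ − 2.326 = Φ⁻¹(0.95) = 1.645, giving δ = 3.971.
(For δ > 0 the lower-tail rejection region contributes negligibly to power, so the one-term inversion is standard.)
δ = d·√n ⇒ n = (δ/d)² = (3.971 / 0.51)² = 60.63.
Rounding up, n = 61.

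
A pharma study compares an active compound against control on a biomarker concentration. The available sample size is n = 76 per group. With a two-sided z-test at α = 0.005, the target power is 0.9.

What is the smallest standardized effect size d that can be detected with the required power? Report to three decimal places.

Need Φ(δ − 2.807) = 0.9, so δ = 2.807 + 1.282 = 4.089.
(The second rejection-region term Φ(−δ − z_{α/2}) is negligible and dropped.)
δ = d·√(n/2) ⇒ d = δ/√(n/2) = 4.089/√(76/2) = 0.6633.

d ≈ 0.663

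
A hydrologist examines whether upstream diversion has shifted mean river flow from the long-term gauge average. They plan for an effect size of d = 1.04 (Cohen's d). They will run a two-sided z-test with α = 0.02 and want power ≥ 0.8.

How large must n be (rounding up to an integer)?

n = 10

For power 0.8 need Φ(δ − z_{0.01}) = 0.8, so δ = z_{0.01} + z_{0.20} = 2.326 + 0.842 = 3.168.
(For δ > 0 the lower-tail rejection region contributes negligibly to power, so the one-term inversion is standard.)
δ = d·√n ⇒ n = (δ/d)² = (3.168 / 1.04)² = 9.28.
Round up to the next whole unit.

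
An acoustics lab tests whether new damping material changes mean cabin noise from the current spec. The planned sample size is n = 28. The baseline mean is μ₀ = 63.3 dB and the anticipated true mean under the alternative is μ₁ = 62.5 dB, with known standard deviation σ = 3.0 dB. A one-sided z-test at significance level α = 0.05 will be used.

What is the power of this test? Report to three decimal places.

Power ≈ 0.408

Standardized effect: d = |μ₁ − μ₀| / σ = |62.5 − 63.3| / 3.0 = 0.2667
Noncentrality parameter: δ = d·√n = 0.2667 × √28 = 1.4111
Critical value for a one-sided test at α = 0.05: z_α = 1.645.
Power = Φ(δ − 1.645) = Φ(-0.234) = 0.4076.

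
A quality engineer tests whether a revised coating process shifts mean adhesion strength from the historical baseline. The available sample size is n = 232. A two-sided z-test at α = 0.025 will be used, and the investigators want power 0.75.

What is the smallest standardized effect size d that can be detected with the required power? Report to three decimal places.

Need Φ(δ − 2.241) = 0.75, so δ = 2.241 + 0.674 = 2.916.
(Lower-tail contribution to power is negligible for δ > 0.)
δ = d·√n ⇒ d = δ/√n = 2.916/√232 = 0.1914.

d ≈ 0.191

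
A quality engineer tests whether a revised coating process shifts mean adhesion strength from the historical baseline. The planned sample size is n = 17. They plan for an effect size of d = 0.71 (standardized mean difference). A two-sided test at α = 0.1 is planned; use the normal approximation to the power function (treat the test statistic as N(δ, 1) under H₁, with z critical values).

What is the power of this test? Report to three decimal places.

Power ≈ 0.900

Noncentrality parameter: δ = d·√n = 0.71 × √17 = 2.9274
Critical value for a two-sided test at α = 0.1: z_{α/2} = 1.645.
Power = Φ(δ − 1.645) + Φ(−δ − 1.645) = Φ(1.283) + Φ(-4.572) = 0.9002 + 0.0000 = 0.9002.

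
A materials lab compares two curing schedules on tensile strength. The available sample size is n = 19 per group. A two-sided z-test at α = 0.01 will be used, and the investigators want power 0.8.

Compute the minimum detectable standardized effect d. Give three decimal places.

Required noncentrality: δ = z_{0.005} + z_{0.20} = 2.576 + 0.842 = 3.417.
(Lower-tail contribution to power is negligible for δ > 0.)
δ = d·√(n/2) ⇒ d = δ/√(n/2) = 3.417/√(19/2) = 1.1088.

d ≈ 1.109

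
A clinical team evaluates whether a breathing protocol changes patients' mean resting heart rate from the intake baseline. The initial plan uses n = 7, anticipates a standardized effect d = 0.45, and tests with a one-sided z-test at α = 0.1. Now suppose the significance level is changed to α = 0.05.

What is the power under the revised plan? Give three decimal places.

Power ≈ 0.325

δ = d·√n = 0.45 × √7 = 1.1906 (unchanged). New critical value: z_{0.05} = 1.645.
Revised power = Φ(δ − 1.645) = Φ(-0.454) = 0.3248.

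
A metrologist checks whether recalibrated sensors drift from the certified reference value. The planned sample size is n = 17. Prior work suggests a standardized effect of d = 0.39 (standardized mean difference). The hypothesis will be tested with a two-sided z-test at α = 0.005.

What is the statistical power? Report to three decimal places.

Power ≈ 0.115

Noncentrality parameter: δ = d·√n = 0.39 × √17 = 1.6080
Critical value for a two-sided test at α = 0.005: z_{α/2} = 2.807.
Power = Φ(δ − 2.807) + Φ(−δ − 2.807) = Φ(-1.199) + Φ(-4.415) = 0.1153 + 0.0000 = 0.1153.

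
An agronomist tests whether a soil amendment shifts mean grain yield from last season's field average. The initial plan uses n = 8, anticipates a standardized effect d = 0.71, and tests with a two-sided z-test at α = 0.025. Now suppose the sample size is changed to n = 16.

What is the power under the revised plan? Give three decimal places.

With n = 16: δ = d·√n = 0.71 × √16 = 2.8400. Critical value z_{0.0125} = 2.241.
Revised power = Φ(δ − 2.241) + Φ(−δ − 2.241) = Φ(0.599) + Φ(-5.081) = 0.7253 + 0.0000 = 0.7253.

Power ≈ 0.725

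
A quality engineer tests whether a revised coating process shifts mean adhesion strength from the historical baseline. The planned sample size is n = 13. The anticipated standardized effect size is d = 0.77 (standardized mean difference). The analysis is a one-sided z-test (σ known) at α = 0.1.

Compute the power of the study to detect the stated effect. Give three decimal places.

Noncentrality parameter: δ = d·√n = 0.77 × √13 = 2.7763
One-sided α = 0.1 → critical value z_{0.1} = 1.282.
Power = P(Z > 1.282 − δ) = Φ(1.495) = 0.9325.

Power ≈ 0.933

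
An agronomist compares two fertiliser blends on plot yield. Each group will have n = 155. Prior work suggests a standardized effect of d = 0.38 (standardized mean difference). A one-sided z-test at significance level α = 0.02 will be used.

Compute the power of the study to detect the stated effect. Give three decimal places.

Power ≈ 0.902

Noncentrality parameter: δ = d·√(n/2) = 0.38 × √(155/2) = 3.3453
One-sided α = 0.02 → critical value z_{0.02} = 2.054.
Power = P(Z > 2.054 − δ) = Φ(1.292) = 0.9017.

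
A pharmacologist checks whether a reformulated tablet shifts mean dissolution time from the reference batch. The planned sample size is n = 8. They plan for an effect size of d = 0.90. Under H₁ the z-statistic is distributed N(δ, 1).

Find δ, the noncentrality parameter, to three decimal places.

δ ≈ 2.546

δ = d·√n = 0.90 × √8 = 2.5456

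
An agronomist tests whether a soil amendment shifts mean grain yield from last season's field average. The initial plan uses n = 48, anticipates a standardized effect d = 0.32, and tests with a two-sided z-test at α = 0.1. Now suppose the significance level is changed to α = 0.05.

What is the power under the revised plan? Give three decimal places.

δ = d·√n = 0.32 × √48 = 2.2170 (unchanged). New critical value: z_{0.025} = 1.960.
Revised power = Φ(δ − 1.960) + Φ(−δ − 1.960) = Φ(0.257) + Φ(-4.177) = 0.6014 + 0.0000 = 0.6014.

Power ≈ 0.601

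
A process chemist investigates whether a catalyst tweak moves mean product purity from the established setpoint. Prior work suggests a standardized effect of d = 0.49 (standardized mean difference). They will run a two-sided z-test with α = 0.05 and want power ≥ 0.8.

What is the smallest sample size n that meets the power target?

n = 33

For power 0.8 need Φ(δ − z_{0.025}) = 0.8, so δ = z_{0.025} + z_{0.20} = 1.960 + 0.842 = 2.802.
(The Φ(−δ − z_{α/2}) term is vanishingly small for δ > 0 and is dropped in the standard sample-size formula.)
δ = d·√n ⇒ n = (δ/d)² = (2.802 / 0.49)² = 32.69.
Rounding up, n = 33.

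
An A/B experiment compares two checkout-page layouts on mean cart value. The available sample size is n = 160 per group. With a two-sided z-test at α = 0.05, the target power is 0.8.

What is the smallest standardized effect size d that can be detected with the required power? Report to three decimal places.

d ≈ 0.313

Need Φ(δ − 1.960) = 0.8, so δ = 1.960 + 0.842 = 2.802.
(The second rejection-region term Φ(−δ − z_{α/2}) is negligible and dropped.)
δ = d·√(n/2) ⇒ d = δ/√(n/2) = 2.802/√(160/2) = 0.3132.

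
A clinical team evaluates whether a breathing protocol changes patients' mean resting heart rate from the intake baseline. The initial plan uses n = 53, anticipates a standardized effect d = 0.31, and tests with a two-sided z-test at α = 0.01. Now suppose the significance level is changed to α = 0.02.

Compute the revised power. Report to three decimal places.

Power ≈ 0.472

δ = d·√n = 0.31 × √53 = 2.2568 (unchanged). New critical value: z_{0.01} = 2.326.
Revised power = Φ(δ − 2.326) + Φ(−δ − 2.326) = Φ(-0.070) + Φ(-4.583) = 0.4723 + 0.0000 = 0.4723.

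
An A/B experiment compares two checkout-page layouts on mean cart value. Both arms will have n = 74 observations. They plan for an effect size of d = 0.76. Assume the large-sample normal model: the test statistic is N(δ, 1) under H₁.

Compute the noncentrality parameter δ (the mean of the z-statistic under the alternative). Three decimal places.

δ = d·√(n/2) = 0.76 × √(74/2) = 4.6229

δ ≈ 4.623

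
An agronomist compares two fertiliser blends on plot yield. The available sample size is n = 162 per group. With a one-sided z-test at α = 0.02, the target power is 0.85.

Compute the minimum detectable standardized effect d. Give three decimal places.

d ≈ 0.343

Need Φ(δ − 2.054) = 0.85, so δ = 2.054 + 1.036 = 3.090.
δ = d·√(n/2) ⇒ d = δ/√(n/2) = 3.090/√(162/2) = 0.3434.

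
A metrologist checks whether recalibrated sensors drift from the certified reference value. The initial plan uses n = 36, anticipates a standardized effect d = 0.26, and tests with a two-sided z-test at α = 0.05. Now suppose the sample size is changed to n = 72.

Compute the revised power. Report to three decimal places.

With n = 72: δ = d·√n = 0.26 × √72 = 2.2062. Critical value z_{0.025} = 1.960.
Revised power = Φ(δ − 1.960) + Φ(−δ − 1.960) = Φ(0.246) + Φ(-4.166) = 0.5972 + 0.0000 = 0.5973.

Power ≈ 0.597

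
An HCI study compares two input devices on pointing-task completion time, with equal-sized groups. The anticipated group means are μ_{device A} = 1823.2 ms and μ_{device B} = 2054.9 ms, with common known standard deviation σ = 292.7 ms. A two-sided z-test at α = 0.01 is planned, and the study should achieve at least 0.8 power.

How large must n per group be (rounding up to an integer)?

n = 38 per group

Standardized effect: d = |μ_{device A} − μ_{device B}| / σ = |1823.2 − 2054.9| / 292.7 = 0.7916
For power 0.8 need Φ(δ − z_{0.005}) = 0.8, so δ = z_{0.005} + z_{0.20} = 2.576 + 0.842 = 3.417.
(The Φ(−δ − z_{α/2}) term is vanishingly small for δ > 0 and is dropped in the standard sample-size formula.)
δ = d·√(n/2) ⇒ n = 2(δ/d)² = 2 × (3.417 / 0.7916)² = 37.28.
Rounding up, n = 38 per group.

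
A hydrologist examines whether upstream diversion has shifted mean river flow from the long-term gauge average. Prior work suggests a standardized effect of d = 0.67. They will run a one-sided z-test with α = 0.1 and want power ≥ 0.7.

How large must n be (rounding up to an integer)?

For power 0.7 need Φ(δ − z_{0.1}) = 0.7, so δ = z_{0.1} + z_{0.30} = 1.282 + 0.524 = 1.806.
δ = d·√n ⇒ n = (δ/d)² = (1.806 / 0.67)² = 7.27.
Rounding up, n = 8.

n = 8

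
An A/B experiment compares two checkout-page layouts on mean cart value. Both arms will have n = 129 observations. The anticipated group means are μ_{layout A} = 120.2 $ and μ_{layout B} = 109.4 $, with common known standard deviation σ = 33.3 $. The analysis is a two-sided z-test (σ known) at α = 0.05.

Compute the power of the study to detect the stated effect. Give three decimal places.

Standardized effect: d = |μ_{layout A} − μ_{layout B}| / σ = |120.2 − 109.4| / 33.3 = 0.3243
Noncentrality parameter: λ = d·√(n/2) = 0.3243 × √(129/2) = 2.6047
Critical value for a two-sided test at α = 0.05: z_{α/2} = 1.960.
Power = Φ(λ − 1.960) + Φ(−λ − 1.960) = Φ(0.645) + Φ(-4.565) = 0.7405 + 0.0000 = 0.7405.

Power ≈ 0.740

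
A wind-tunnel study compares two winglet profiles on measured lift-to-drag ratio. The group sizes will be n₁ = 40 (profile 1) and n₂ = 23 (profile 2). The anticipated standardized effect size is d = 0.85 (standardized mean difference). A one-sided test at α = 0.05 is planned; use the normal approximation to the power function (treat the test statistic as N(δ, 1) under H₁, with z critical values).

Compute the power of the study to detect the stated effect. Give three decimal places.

Noncentrality parameter: λ = d / √(1/n₁ + 1/n₂) = 0.85 / √(1/40 + 1/23) = 3.2482
Critical value for a one-sided test at α = 0.05: z_α = 1.645.
Power = P(Z > 1.645 − λ) = Φ(1.603) = 0.9456.

Power ≈ 0.946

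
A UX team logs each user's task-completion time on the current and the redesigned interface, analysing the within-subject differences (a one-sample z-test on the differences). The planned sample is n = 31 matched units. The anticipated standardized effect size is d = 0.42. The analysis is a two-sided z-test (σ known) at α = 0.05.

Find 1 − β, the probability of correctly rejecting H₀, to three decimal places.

Noncentrality parameter: δ = d·√n = 0.42 × √31 = 2.3385
Two-sided α = 0.05 → critical value z_{0.025} = 1.960.
Power = Φ(δ − 1.960) + Φ(−δ − 1.960) = Φ(0.378) + Φ(-4.298) = 0.6475 + 0.0000 = 0.6475.

Power ≈ 0.647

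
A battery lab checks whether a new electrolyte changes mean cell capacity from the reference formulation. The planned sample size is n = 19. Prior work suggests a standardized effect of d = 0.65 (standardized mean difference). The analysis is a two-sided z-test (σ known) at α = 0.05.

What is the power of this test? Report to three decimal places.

Power ≈ 0.809

Noncentrality parameter: δ = d·√n = 0.65 × √19 = 2.8333
Two-sided α = 0.05 → critical value z_{0.025} = 1.960.
Power = Φ(δ − 1.960) + Φ(−δ − 1.960) = Φ(0.873) + Φ(-4.793) = 0.8088 + 0.0000 = 0.8088.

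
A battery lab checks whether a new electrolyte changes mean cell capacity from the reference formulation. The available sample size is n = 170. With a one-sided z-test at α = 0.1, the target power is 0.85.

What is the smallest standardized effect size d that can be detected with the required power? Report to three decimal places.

Required noncentrality: δ = z_{0.1} + z_{0.15} = 1.282 + 1.036 = 2.318.
δ = d·√n ⇒ d = δ/√n = 2.318/√170 = 0.1778.

d ≈ 0.178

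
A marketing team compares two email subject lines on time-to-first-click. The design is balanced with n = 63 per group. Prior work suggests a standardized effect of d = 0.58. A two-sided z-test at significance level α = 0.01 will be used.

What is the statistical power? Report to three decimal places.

Power ≈ 0.752

Noncentrality parameter: δ = d·√(n/2) = 0.58 × √(63/2) = 3.2552
Two-sided α = 0.01 → critical value z_{0.005} = 2.576.
Power = Φ(δ − 2.576) + Φ(−δ − 2.576) = Φ(0.679) + Φ(-5.831) = 0.7516 + 0.0000 = 0.7516.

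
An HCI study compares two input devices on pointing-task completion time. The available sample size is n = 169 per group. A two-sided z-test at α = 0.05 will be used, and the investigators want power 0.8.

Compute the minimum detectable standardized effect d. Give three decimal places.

Required noncentrality: δ = z_{0.025} + z_{0.20} = 1.960 + 0.842 = 2.802.
(Lower-tail contribution to power is negligible for δ > 0.)
δ = d·√(n/2) ⇒ d = δ/√(n/2) = 2.802/√(169/2) = 0.3048.

d ≈ 0.305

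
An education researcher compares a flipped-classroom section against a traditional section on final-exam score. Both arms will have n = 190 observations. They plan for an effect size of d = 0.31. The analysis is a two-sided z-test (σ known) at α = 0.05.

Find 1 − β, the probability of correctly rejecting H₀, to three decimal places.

Power ≈ 0.856

Noncentrality parameter: λ = d·√(n/2) = 0.31 × √(190/2) = 3.0215
Two-sided α = 0.05 → critical value z_{0.025} = 1.960.
Power = Φ(λ − 1.960) + Φ(−λ − 1.960) = Φ(1.062) + Φ(-4.981) = 0.8558 + 0.0000 = 0.8558.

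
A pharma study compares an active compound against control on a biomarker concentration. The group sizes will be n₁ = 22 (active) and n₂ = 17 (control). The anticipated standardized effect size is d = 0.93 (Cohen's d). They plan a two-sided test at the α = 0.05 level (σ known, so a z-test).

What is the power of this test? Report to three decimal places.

Power ≈ 0.821

Noncentrality parameter: δ = d / √(1/n₁ + 1/n₂) = 0.93 / √(1/22 + 1/17) = 2.8800
Critical value for a two-sided test at α = 0.05: z_{α/2} = 1.960.
Power = Φ(δ − 1.960) + Φ(−δ − 1.960) = Φ(0.920) + Φ(-4.840) = 0.8212 + 0.0000 = 0.8212.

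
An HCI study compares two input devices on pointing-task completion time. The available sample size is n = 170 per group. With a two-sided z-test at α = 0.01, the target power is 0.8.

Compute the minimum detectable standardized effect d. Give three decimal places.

d ≈ 0.371

Required noncentrality: δ = z_{0.005} + z_{0.20} = 2.576 + 0.842 = 3.417.
(Lower-tail contribution to power is negligible for δ > 0.)
δ = d·√(n/2) ⇒ d = δ/√(n/2) = 3.417/√(170/2) = 0.3707.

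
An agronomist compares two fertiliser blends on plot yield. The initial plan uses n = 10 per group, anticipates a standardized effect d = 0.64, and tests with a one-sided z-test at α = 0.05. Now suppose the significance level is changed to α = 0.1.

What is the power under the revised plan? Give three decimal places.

Power ≈ 0.559

δ = d·√(n/2) = 0.64 × √(10/2) = 1.4311 (unchanged). New critical value: z_{0.1} = 1.282.
Revised power = Φ(δ − 1.282) = Φ(0.150) = 0.5594.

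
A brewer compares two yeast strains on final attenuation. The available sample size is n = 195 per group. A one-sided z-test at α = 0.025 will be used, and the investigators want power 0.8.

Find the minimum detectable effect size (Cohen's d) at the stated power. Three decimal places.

d ≈ 0.284

Need Φ(δ − 1.960) = 0.8, so δ = 1.960 + 0.842 = 2.802.
δ = d·√(n/2) ⇒ d = δ/√(n/2) = 2.802/√(195/2) = 0.2837.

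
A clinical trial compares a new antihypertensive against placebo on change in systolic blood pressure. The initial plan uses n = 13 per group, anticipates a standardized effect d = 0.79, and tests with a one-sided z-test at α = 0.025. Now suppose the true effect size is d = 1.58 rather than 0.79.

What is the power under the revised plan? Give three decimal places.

With d = 1.58: δ = d·√(n/2) = 1.58 × √(13/2) = 4.0282. Critical value z_{0.025} = 1.960.
Revised power = P(Z > 1.960 − δ) = Φ(2.068) = 0.9807.

Power ≈ 0.981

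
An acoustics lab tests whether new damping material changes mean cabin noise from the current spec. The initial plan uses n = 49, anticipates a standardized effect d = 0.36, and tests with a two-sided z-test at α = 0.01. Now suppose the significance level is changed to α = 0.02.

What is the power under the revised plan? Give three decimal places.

Power ≈ 0.577

δ = d·√n = 0.36 × √49 = 2.5200 (unchanged). New critical value: z_{0.01} = 2.326.
Revised power = Φ(δ − 2.326) + Φ(−δ − 2.326) = Φ(0.194) + Φ(-4.846) = 0.5768 + 0.0000 = 0.5768.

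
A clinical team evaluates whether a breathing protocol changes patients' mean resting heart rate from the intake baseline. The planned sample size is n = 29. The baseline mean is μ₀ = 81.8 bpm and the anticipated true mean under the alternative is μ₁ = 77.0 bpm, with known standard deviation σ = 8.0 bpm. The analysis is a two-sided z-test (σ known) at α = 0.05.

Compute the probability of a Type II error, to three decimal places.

β ≈ 0.102

Standardized effect: d = |μ₁ − μ₀| / σ = |77.0 − 81.8| / 8.0 = 0.6000
Noncentrality parameter: δ = d·√n = 0.6000 × √29 = 3.2311
Two-sided α = 0.05 → critical value z_{0.025} = 1.960.
Power = Φ(δ − 1.960) + Φ(−δ − 1.960) = Φ(1.271) + Φ(-5.191) = 0.8982 + 0.0000 = 0.8982.
Type II error: β = 1 − power = 1 − 0.8982 = 0.1018.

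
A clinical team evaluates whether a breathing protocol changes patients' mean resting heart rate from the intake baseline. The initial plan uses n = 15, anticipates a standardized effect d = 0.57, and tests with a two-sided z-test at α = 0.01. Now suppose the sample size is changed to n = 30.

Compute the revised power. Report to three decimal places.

With n = 30: δ = d·√n = 0.57 × √30 = 3.1220. Critical value z_{0.005} = 2.576.
Revised power = Φ(δ − 2.576) + Φ(−δ − 2.576) = Φ(0.546) + Φ(-5.698) = 0.7075 + 0.0000 = 0.7075.

Power ≈ 0.708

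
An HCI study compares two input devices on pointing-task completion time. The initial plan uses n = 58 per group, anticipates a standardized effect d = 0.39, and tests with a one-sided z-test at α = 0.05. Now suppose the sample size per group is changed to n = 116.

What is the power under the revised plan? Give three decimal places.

Power ≈ 0.907

With n = 116 per group: δ = d·√(n/2) = 0.39 × √(116/2) = 2.9702. Critical value z_{0.05} = 1.645.
Revised power = P(Z > 1.645 − δ) = Φ(1.325) = 0.9075.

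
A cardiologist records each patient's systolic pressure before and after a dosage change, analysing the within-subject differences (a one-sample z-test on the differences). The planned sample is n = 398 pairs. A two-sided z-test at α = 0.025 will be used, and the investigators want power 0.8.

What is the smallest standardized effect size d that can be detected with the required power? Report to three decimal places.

Required noncentrality: δ = z_{0.0125} + z_{0.20} = 2.241 + 0.842 = 3.083.
(The second rejection-region term Φ(−δ − z_{α/2}) is negligible and dropped.)
δ = d·√n ⇒ d = δ/√n = 3.083/√398 = 0.1545.

d ≈ 0.155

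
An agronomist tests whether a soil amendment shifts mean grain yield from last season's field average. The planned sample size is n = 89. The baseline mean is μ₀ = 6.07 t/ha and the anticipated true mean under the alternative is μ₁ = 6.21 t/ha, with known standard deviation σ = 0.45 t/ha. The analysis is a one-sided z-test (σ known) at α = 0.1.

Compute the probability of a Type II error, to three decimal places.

Standardized effect: d = |μ₁ − μ₀| / σ = |6.21 − 6.07| / 0.45 = 0.3111
Noncentrality parameter: δ = d·√n = 0.3111 × √89 = 2.9350
Critical value for a one-sided test at α = 0.1: z_α = 1.282.
Power = P(Z > 1.282 − δ) = Φ(1.653) = 0.9509.
Type II error: β = 1 − power = 1 − 0.9509 = 0.0491.

β ≈ 0.049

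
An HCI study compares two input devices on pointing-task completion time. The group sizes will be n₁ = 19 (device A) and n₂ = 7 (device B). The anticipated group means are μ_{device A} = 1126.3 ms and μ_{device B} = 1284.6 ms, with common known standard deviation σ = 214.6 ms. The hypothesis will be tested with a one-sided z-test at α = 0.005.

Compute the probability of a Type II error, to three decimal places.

β ≈ 0.818

Standardized effect: d = |μ_{device A} − μ_{device B}| / σ = |1126.3 − 1284.6| / 214.6 = 0.7377
Noncentrality parameter: λ = d / √(1/n₁ + 1/n₂) = 0.7377 / √(1/19 + 1/7) = 1.6684
One-sided α = 0.005 → critical value z_{0.005} = 2.576.
Power = P(Z > 2.576 − λ) = Φ(-0.907) = 0.1821.
Type II error: β = 1 − power = 1 − 0.1821 = 0.8179.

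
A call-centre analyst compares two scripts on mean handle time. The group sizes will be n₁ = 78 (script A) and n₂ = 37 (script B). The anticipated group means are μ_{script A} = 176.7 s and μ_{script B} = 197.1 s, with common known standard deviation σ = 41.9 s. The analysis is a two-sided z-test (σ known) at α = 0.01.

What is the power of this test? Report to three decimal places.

Power ≈ 0.446

Standardized effect: d = |μ_{script A} − μ_{script B}| / σ = |176.7 − 197.1| / 41.9 = 0.4869
Noncentrality parameter: δ = d / √(1/n₁ + 1/n₂) = 0.4869 / √(1/78 + 1/37) = 2.4390
Critical value for a two-sided test at α = 0.01: z_{α/2} = 2.576.
Power = Φ(δ − 2.576) + Φ(−δ − 2.576) = Φ(-0.137) + Φ(-5.015) = 0.4456 + 0.0000 = 0.4456.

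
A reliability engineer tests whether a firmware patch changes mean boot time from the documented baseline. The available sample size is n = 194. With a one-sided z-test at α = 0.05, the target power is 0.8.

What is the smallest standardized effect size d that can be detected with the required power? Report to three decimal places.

d ≈ 0.179

Required noncentrality: δ = z_{0.05} + z_{0.20} = 1.645 + 0.842 = 2.486.
δ = d·√n ⇒ d = δ/√n = 2.486/√194 = 0.1785.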